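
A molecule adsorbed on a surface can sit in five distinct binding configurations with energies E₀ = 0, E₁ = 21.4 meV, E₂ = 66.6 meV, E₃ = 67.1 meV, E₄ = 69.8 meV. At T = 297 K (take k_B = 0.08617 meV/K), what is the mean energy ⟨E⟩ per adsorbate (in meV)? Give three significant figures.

14.4 meV

k_BT = 0.08617 × 297 K = 25.592 meV.
Eᵢ/kT = 0, 0.83620, 2.6024, 2.6219, 2.7274.
Z = Σ e^(−Eᵢ/kT) = e^(−0) + e^(−0.83620) + e^(−2.6024) + e^(−2.6219) + e^(−2.7274) = 1.0000 + 0.43335 + 0.074096 + 0.072665 + 0.065389 = 1.6455.
⟨E⟩ = Σ Eᵢ e^(−Eᵢ/kT) / Z = (0·1.0000 + 21.4·0.43335 + 66.6·0.074096 + 67.1·0.072665 + 69.8·0.065389) / 1.6455 = 14.4 meV.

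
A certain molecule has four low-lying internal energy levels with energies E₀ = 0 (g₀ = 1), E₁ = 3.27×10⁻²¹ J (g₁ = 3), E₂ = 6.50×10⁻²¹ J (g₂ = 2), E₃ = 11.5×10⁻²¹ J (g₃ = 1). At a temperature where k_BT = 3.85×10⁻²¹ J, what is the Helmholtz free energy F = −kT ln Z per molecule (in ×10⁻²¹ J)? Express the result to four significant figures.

Eᵢ/kT = 0, 0.849351, 1.68831, 2.98701.
Z = Σ gᵢe^(−Eᵢ/kT) = 1·e^(−0) + 3·e^(−0.849351) + 2·e^(−1.68831) + 1·e^(−2.98701) = 1.00000 + 1.28308 + 0.369663 + 0.0504380 = 2.70318.
F = −kT ln Z = −3.85 × ln(2.70318) = −3.85 × 0.994429 = -3.829 ×10⁻²¹ J.

-3.829 ×10⁻²¹ J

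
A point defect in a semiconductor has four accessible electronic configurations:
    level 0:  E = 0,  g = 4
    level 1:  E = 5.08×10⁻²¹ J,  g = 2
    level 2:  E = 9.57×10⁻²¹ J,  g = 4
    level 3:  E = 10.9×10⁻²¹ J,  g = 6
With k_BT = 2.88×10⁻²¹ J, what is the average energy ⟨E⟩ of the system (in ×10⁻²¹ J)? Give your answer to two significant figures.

Eᵢ/kT = 0, 1.764, 3.323, 3.785.
Z = Σ gᵢe^(−Eᵢ/kT) = 4·e^(−0) + 2·e^(−1.764) + 4·e^(−3.323) + 6·e^(−3.785) = 4.000 + 0.3427 + 0.1442 + 0.1363 = 4.623.
⟨E⟩ = Σ Eᵢ gᵢe^(−Eᵢ/kT) / Z = (0·4.000 + 5.08·0.3427 + 9.57·0.1442 + 10.9·0.1363) / 4.623 = 1.0 ×10⁻²¹ J.

1.0 ×10⁻²¹ J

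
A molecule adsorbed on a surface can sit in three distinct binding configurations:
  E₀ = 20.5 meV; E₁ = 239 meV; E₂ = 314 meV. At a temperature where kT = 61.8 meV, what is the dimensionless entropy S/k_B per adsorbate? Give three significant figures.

Eᵢ/kT = 0.33172, 3.8673, 5.0809.
Z = Σ e^(−Eᵢ/kT) = e^(−0.33172) + e^(−3.8673) + e^(−5.0809) = 0.71769 + 0.020915 + 0.0062143 = 0.74482.
⟨E⟩ = Σ EᵢPᵢ = 29.084 meV.
S/k_B = ln Z + ⟨E⟩/kT = ln(0.74482) + 29.084/61.8 = -0.29461 + 0.47061 = 0.176.

0.176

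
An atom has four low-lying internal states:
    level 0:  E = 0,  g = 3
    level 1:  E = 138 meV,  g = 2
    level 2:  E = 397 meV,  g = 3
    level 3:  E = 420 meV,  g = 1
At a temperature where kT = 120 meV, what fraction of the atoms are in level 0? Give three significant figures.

Eᵢ/kT = 0, 1.1500, 3.3083, 3.5000.
Z = Σ gᵢe^(−Eᵢ/kT) = 3·e^(−0) + 2·e^(−1.1500) + 3·e^(−3.3083) + 1·e^(−3.5000) = 3.0000 + 0.63327 + 0.10973 + 0.030197 = 3.7732.
P₀ = g₀ e^(−E₀/kT) / Z = 3.0000/3.7732 = 0.795.

0.795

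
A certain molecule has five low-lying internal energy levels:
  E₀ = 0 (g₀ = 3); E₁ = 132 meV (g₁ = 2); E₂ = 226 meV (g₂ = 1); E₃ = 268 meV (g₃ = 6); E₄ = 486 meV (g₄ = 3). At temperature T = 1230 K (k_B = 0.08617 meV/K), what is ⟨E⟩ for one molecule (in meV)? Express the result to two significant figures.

k_BT = 0.08617 × 1230 K = 106.0 meV.
Eᵢ/kT = 0, 1.245, 2.132, 2.528, 4.585.
Z = Σ gᵢe^(−Eᵢ/kT) = 3·e^(−0) + 2·e^(−1.245) + 1·e^(−2.132) + 6·e^(−2.528) + 3·e^(−4.585) = 3.000 + 0.5759 + 0.1186 + 0.4789 + 0.03061 = 4.204.
⟨E⟩ = Σ Eᵢ gᵢe^(−Eᵢ/kT) / Z = (0·3.000 + 132·0.5759 + 226·0.1186 + 268·0.4789 + 486·0.03061) / 4.204 = 59 meV.

59 meV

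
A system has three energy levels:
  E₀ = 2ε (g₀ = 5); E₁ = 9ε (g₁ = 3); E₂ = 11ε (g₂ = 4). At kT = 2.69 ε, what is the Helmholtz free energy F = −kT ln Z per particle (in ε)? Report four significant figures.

Eᵢ/kT = 0.743494, 3.34572, 4.08922.
Z = Σ gᵢe^(−Eᵢ/kT) = 5·e^(−0.743494) + 3·e^(−3.34572) + 4·e^(−4.08922) = 2.37725 + 0.105705 + 0.0670092 = 2.54996.
F = −kT ln Z = −2.69 × ln(2.54996) = −2.69 × 0.936078 = -2.518 ε.

-2.518 ε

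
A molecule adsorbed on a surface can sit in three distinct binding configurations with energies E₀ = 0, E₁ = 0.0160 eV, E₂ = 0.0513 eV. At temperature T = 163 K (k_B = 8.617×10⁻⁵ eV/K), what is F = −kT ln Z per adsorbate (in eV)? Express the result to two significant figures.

k_BT = 8.617×10⁻⁵ × 163 K = 0.01405 eV.
Eᵢ/kT = 0, 1.139, 3.651.
Z = Σ e^(−Eᵢ/kT) = e^(−0) + e^(−1.139) + e^(−3.651) = 1.000 + 0.3201 + 0.02597 = 1.346.
F = −kT ln Z = −0.01405 × ln(1.346) = −0.01405 × 0.2971 = -0.0042 eV.

-0.0042 eV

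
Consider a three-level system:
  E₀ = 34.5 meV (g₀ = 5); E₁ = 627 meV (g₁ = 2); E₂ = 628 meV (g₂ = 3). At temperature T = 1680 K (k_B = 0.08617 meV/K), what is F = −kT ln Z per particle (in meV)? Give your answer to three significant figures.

k_BT = 0.08617 × 1680 K = 144.77 meV.
Eᵢ/kT = 0.23831, 4.3310, 4.3379.
Z = Σ gᵢe^(−Eᵢ/kT) = 5·e^(−0.23831) + 2·e^(−4.3310) + 3·e^(−4.3379) = 3.9398 + 0.026309 + 0.039192 = 4.0053.
F = −kT ln Z = −144.77 × ln(4.0053) = −144.77 × 1.3876 = -201 meV.

-201 meV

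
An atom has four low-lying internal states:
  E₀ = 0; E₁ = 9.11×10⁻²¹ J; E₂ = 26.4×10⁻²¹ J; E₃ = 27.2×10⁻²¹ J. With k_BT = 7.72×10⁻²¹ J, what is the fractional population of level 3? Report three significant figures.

Eᵢ/kT = 0, 1.1801, 3.4197, 3.5233.
Z = Σ e^(−Eᵢ/kT) = e^(−0) + e^(−1.1801) + e^(−3.4197) + e^(−3.5233) = 1.0000 + 0.30725 + 0.032722 + 0.029502 = 1.3695.
P₃ = e^(−E₃/kT) / Z = 0.029502/1.3695 = 0.0215.

0.0215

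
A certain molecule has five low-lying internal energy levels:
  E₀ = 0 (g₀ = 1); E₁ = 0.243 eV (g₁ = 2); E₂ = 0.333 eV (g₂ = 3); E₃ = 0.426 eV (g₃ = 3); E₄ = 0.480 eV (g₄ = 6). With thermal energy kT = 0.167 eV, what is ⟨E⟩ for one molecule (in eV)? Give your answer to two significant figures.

0.21 eV

Eᵢ/kT = 0, 1.455, 1.994, 2.551, 2.874.
Z = Σ gᵢe^(−Eᵢ/kT) = 1·e^(−0) + 2·e^(−1.455) + 3·e^(−1.994) + 3·e^(−2.551) + 6·e^(−2.874) = 1.000 + 0.4668 + 0.4084 + 0.2340 + 0.3388 = 2.448.
⟨E⟩ = Σ Eᵢ gᵢe^(−Eᵢ/kT) / Z = (0·1.000 + 0.243·0.4668 + 0.333·0.4084 + 0.426·0.2340 + 0.480·0.3388) / 2.448 = 0.21 eV.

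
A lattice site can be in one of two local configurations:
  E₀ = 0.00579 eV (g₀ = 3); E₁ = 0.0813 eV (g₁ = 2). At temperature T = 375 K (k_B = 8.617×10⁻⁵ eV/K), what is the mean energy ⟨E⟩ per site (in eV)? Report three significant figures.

0.0104 eV

k_BT = 8.617×10⁻⁵ × 375 K = 0.032314 eV.
Eᵢ/kT = 0.17918, 2.5159.
Z = Σ gᵢe^(−Eᵢ/kT) = 3·e^(−0.17918) + 2·e^(−2.5159) = 2.5079 + 0.16158 = 2.6695.
⟨E⟩ = Σ Eᵢ gᵢe^(−Eᵢ/kT) / Z = (0.00579·2.5079 + 0.0813·0.16158) / 2.6695 = 0.0104 eV.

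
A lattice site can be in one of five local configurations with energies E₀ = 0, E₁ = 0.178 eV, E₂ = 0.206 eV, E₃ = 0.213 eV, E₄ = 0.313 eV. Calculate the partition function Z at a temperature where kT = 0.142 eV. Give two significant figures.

Z = 1.9

Eᵢ/kT = 0, 1.254, 1.451, 1.500, 2.204.
Z = Σ e^(−Eᵢ/kT) = e^(−0) + e^(−1.254) + e^(−1.451) + e^(−1.500) + e^(−2.204) = 1.000 + 0.2854 + 0.2343 + 0.2231 + 0.1104 = 1.853.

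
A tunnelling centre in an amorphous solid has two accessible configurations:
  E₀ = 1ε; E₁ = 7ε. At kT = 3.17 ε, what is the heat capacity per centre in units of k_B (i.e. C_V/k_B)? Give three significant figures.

0.408

Eᵢ/kT = 0.31546, 2.2082.
Z = Σ e^(−Eᵢ/kT) = e^(−0.31546) + e^(−2.2082) = 0.72945 + 0.10990 = 0.83935.
⟨E⟩ = 1.7856 ε, ⟨E²⟩ = 7.2849 ε².
C_V/k_B = (⟨E²⟩ − ⟨E⟩²)/(kT)² = (7.2849 − 3.1884)/10.049 = 0.408.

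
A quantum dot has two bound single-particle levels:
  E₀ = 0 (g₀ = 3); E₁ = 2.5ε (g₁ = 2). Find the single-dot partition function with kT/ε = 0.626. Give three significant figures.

Eᵢ/kT = 0, 3.9936.
Z = Σ gᵢe^(−Eᵢ/kT) = 3·e^(−0) + 2·e^(−3.9936) = 3.0000 + 0.036866 = 3.0369.

Z = 3.04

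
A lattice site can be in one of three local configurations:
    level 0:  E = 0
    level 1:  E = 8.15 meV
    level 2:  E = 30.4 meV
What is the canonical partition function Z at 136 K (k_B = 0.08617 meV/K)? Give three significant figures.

k_BT = 0.08617 × 136 K = 11.719 meV.
Eᵢ/kT = 0, 0.69545, 2.5941.
Z = Σ e^(−Eᵢ/kT) = e^(−0) + e^(−0.69545) + e^(−2.5941) = 1.0000 + 0.49885 + 0.074713 = 1.5736.

Z = 1.57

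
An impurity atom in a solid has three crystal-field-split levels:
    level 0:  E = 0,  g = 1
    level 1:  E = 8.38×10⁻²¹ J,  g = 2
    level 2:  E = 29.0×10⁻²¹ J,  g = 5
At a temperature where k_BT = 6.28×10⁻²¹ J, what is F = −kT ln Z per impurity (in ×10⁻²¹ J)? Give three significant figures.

Eᵢ/kT = 0, 1.3344, 4.6178.
Z = Σ gᵢe^(−Eᵢ/kT) = 1·e^(−0) + 2·e^(−1.3344) + 5·e^(−4.6178) = 1.0000 + 0.52663 + 0.049372 = 1.5760.
F = −kT ln Z = −6.28 × ln(1.5760) = −6.28 × 0.45489 = -2.86 ×10⁻²¹ J.

-2.86 ×10⁻²¹ J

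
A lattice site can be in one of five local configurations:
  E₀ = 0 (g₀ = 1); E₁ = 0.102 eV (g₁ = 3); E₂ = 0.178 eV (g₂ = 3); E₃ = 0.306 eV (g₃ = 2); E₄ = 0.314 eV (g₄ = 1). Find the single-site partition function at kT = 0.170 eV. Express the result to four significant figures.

Z = 4.188

Eᵢ/kT = 0, 0.600000, 1.04706, 1.80000, 1.84706.
Z = Σ gᵢe^(−Eᵢ/kT) = 1·e^(−0) + 3·e^(−0.600000) + 3·e^(−1.04706) + 2·e^(−1.80000) + 1·e^(−1.84706) = 1.00000 + 1.64643 + 1.05290 + 0.330598 + 0.157700 = 4.18763.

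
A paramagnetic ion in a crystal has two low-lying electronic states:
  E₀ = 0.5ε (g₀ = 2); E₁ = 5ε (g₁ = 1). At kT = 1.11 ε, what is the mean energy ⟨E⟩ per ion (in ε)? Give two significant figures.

0.54 ε

Eᵢ/kT = 0.4505, 4.505.
Z = Σ gᵢe^(−Eᵢ/kT) = 2·e^(−0.4505) + 1·e^(−4.505) = 1.275 + 0.01105 = 1.286.
⟨E⟩ = Σ Eᵢ gᵢe^(−Eᵢ/kT) / Z = (0.5·1.275 + 5·0.01105) / 1.286 = 0.54 ε.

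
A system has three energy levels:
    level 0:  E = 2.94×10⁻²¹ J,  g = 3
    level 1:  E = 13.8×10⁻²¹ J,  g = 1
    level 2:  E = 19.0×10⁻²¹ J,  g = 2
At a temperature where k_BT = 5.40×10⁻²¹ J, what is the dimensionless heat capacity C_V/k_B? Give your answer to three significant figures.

Eᵢ/kT = 0.54444, 2.5556, 3.5185.
Z = Σ gᵢe^(−Eᵢ/kT) = 3·e^(−0.54444) + 1·e^(−2.5556) + 2·e^(−3.5185) = 1.7405 + 0.077646 + 0.059288 = 1.8774.
⟨E⟩ = 3.8964, ⟨E²⟩ = 27.290.
C_V/k_B = (⟨E²⟩ − ⟨E⟩²)/(kT)² = (27.290 − 15.182)/29.160 = 0.415.

0.415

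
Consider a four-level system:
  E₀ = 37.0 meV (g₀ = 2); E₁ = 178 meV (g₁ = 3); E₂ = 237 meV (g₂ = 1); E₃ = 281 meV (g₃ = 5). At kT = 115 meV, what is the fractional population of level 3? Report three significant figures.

0.164

Eᵢ/kT = 0.32174, 1.5478, 2.0609, 2.4435.
Z = Σ gᵢe^(−Eᵢ/kT) = 2·e^(−0.32174) + 3·e^(−1.5478) + 1·e^(−2.0609) + 5·e^(−2.4435) = 1.4498 + 0.63815 + 0.12734 + 0.43428 = 2.6496.
P₃ = g₃ e^(−E₃/kT) / Z = 0.43428/2.6496 = 0.164.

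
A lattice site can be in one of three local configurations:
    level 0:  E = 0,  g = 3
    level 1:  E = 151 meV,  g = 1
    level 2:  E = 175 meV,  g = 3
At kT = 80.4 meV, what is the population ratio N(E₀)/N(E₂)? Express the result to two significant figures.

n₀/n₂ = (g₀/g₂) exp[−(E₀−E₂)/kT] = (3/3) × exp(−(-175 meV)/(80.4 meV)) = (3/3) × exp(2.177) = 8.8.

8.8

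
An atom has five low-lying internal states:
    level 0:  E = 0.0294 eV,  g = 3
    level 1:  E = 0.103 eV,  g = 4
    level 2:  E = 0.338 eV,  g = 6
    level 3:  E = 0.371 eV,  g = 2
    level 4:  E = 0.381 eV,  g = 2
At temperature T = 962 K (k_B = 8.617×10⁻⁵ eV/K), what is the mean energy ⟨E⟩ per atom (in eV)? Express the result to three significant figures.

0.0680 eV

k_BT = 8.617×10⁻⁵ × 962 K = 0.082896 eV.
Eᵢ/kT = 0.35466, 1.2425, 4.0774, 4.4755, 4.5961.
Z = Σ gᵢe^(−Eᵢ/kT) = 3·e^(−0.35466) + 4·e^(−1.2425) + 6·e^(−4.0774) + 2·e^(−4.4755) + 2·e^(−4.5961) = 2.1042 + 1.1546 + 0.10171 + 0.022769 + 0.020182 = 3.4035.
⟨E⟩ = Σ Eᵢ gᵢe^(−Eᵢ/kT) / Z = (0.0294·2.1042 + 0.103·1.1546 + 0.338·0.10171 + 0.371·0.022769 + 0.381·0.020182) / 3.4035 = 0.0680 eV.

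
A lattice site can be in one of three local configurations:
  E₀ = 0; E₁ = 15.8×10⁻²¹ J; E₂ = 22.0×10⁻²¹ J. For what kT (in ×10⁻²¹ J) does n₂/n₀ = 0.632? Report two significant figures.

48 ×10⁻²¹ J

n₂/n₀ = exp[−(E₂−E₀)/kT] = 0.632.
⇒ (E₂−E₀)/kT = ln(1/0.632) = ln(1.582) = 0.4587.
kT = 22.0 ×10⁻²¹ J / 0.4587 = 48 ×10⁻²¹ J.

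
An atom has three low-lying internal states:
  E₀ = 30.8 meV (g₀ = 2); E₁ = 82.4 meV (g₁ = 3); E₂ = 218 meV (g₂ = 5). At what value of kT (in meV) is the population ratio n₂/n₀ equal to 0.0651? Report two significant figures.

51 meV

n₂/n₀ = (g₂/g₀) exp[−(E₂−E₀)/kT] = 0.0651.
⇒ (E₂−E₀)/kT = ln((5/2)/0.0651) = ln(38.40) = 3.648.
kT = 187.2 meV / 3.648 = 51 meV.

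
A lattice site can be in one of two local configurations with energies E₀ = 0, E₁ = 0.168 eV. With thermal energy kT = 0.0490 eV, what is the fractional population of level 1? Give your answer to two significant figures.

0.031

Eᵢ/kT = 0, 3.429.
Z = Σ e^(−Eᵢ/kT) = e^(−0) + e^(−3.429) = 1.000 + 0.03242 = 1.032.
P₁ = e^(−E₁/kT) / Z = 0.03242/1.032 = 0.031.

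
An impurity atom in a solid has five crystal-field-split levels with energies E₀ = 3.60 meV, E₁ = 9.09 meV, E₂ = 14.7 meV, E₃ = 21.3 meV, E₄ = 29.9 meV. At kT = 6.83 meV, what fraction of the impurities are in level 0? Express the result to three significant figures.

0.574

Eᵢ/kT = 0.52709, 1.3309, 2.1523, 3.1186, 4.3777.
Z = Σ e^(−Eᵢ/kT) = e^(−0.52709) + e^(−1.3309) + e^(−2.1523) + e^(−3.1186) + e^(−4.3777) = 0.59032 + 0.26424 + 0.11622 + 0.044219 + 0.012554 = 1.0276.
P₀ = e^(−E₀/kT) / Z = 0.59032/1.0276 = 0.574.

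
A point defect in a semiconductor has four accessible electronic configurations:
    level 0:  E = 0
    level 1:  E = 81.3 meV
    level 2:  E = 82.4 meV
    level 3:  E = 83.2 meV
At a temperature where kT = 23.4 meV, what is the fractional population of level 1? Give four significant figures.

Eᵢ/kT = 0, 3.47436, 3.52137, 3.55556.
Z = Σ e^(−Eᵢ/kT) = e^(−0) + e^(−3.47436) + e^(−3.52137) + e^(−3.55556) = 1.00000 + 0.0309817 + 0.0295589 + 0.0285654 = 1.08911.
P₁ = e^(−E₁/kT) / Z = 0.0309817/1.08911 = 0.02845.

0.02845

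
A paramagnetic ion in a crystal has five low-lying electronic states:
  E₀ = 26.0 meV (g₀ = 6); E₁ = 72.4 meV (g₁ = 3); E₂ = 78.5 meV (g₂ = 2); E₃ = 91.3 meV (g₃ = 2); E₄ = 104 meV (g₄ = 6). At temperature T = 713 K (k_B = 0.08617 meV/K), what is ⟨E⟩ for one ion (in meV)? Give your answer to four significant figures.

52.95 meV

k_BT = 0.08617 × 713 K = 61.4392 meV.
Eᵢ/kT = 0.423183, 1.17840, 1.27769, 1.48602, 1.69273.
Z = Σ gᵢe^(−Eᵢ/kT) = 6·e^(−0.423183) + 3·e^(−1.17840) + 2·e^(−1.27769) + 2·e^(−1.48602) + 6·e^(−1.69273) = 3.92975 + 0.923312 + 0.557361 + 0.452543 + 1.10410 = 6.96707.
⟨E⟩ = Σ Eᵢ gᵢe^(−Eᵢ/kT) / Z = (26.0·3.92975 + 72.4·0.923312 + 78.5·0.557361 + 91.3·0.452543 + 104·1.10410) / 6.96707 = 52.95 meV.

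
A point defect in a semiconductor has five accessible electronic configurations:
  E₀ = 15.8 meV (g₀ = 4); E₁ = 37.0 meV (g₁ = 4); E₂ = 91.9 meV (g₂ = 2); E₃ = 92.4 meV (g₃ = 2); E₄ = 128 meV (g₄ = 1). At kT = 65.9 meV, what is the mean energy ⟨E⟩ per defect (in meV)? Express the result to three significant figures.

37.1 meV

Eᵢ/kT = 0.23976, 0.56146, 1.3945, 1.4021, 1.9423.
Z = Σ gᵢe^(−Eᵢ/kT) = 4·e^(−0.23976) + 4·e^(−0.56146) + 2·e^(−1.3945) + 2·e^(−1.4021) + 1·e^(−1.9423) = 3.1473 + 2.2815 + 0.49591 + 0.49216 + 0.14337 = 6.5602.
⟨E⟩ = Σ Eᵢ gᵢe^(−Eᵢ/kT) / Z = (15.8·3.1473 + 37.0·2.2815 + 91.9·0.49591 + 92.4·0.49216 + 128·0.14337) / 6.5602 = 37.1 meV.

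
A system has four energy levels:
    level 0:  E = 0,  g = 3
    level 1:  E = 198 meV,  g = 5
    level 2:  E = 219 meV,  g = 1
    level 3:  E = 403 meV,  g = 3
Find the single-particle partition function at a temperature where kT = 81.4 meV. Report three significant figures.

Eᵢ/kT = 0, 2.4324, 2.6904, 4.9509.
Z = Σ gᵢe^(−Eᵢ/kT) = 3·e^(−0) + 5·e^(−2.4324) + 1·e^(−2.6904) + 3·e^(−4.9509) = 3.0000 + 0.43913 + 0.067854 + 0.021231 = 3.5282.

Z = 3.53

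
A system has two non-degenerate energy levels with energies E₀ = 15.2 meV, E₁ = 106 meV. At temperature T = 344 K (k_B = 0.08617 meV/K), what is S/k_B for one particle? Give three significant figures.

0.182

k_BT = 0.08617 × 344 K = 29.642 meV.
Eᵢ/kT = 0.51279, 3.5760.
Z = Σ e^(−Eᵢ/kT) = e^(−0.51279) + e^(−3.5760) = 0.59882 + 0.027987 = 0.62681.
⟨E⟩ = Σ EᵢPᵢ = 19.254 meV.
S/k_B = ln Z + ⟨E⟩/kT = ln(0.62681) + 19.254/29.642 = -0.46711 + 0.64955 = 0.182.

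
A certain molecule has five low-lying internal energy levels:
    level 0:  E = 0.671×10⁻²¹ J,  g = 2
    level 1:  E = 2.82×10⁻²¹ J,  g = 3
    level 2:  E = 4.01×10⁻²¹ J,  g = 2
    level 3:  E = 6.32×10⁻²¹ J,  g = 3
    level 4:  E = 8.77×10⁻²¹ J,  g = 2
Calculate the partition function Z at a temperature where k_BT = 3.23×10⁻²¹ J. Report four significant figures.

Z = 4.012

Eᵢ/kT = 0.207740, 0.873065, 1.24149, 1.95666, 2.71517.
Z = Σ gᵢe^(−Eᵢ/kT) = 2·e^(−0.207740) + 3·e^(−0.873065) + 2·e^(−1.24149) + 3·e^(−1.95666) + 2·e^(−2.71517) = 1.62484 + 1.25301 + 0.577907 + 0.423989 + 0.132387 = 4.01213.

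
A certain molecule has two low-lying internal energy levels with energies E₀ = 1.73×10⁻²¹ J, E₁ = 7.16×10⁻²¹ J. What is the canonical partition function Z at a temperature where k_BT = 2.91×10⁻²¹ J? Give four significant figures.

Z = 0.6372

Eᵢ/kT = 0.594502, 2.46048.
Z = Σ e^(−Eᵢ/kT) = e^(−0.594502) + e^(−2.46048) = 0.551837 + 0.0853940 = 0.637231.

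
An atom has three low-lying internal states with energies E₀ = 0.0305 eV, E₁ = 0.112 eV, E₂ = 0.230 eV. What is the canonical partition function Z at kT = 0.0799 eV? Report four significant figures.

Z = 0.9851

Eᵢ/kT = 0.381727, 1.40175, 2.87860.
Z = Σ e^(−Eᵢ/kT) = e^(−0.381727) + e^(−1.40175) + e^(−2.87860) = 0.682681 + 0.246166 + 0.0562134 = 0.985060.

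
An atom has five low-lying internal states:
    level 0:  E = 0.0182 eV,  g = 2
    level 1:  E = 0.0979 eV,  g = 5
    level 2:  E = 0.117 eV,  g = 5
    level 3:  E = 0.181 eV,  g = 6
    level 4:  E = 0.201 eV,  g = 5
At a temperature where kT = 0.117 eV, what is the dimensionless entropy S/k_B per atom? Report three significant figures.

3.01

Eᵢ/kT = 0.15556, 0.83675, 1.0000, 1.5470, 1.7179.
Z = Σ gᵢe^(−Eᵢ/kT) = 2·e^(−0.15556) + 5·e^(−0.83675) + 5·e^(−1.0000) + 6·e^(−1.5470) + 5·e^(−1.7179) = 1.7119 + 2.1656 + 1.8394 + 1.2773 + 0.89721 = 7.8914.
⟨E⟩ = Σ EᵢPᵢ = 0.11024 eV.
S/k_B = ln Z + ⟨E⟩/kT = ln(7.8914) + 0.11024/0.117 = 2.0658 + 0.94222 = 3.01.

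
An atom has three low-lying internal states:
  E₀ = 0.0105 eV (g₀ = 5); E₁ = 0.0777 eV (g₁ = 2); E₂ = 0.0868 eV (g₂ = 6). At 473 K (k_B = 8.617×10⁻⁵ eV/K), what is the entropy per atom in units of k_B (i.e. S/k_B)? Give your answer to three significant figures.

2.22

k_BT = 8.617×10⁻⁵ × 473 K = 0.040758 eV.
Eᵢ/kT = 0.25762, 1.9064, 2.1296.
Z = Σ gᵢe^(−Eᵢ/kT) = 5·e^(−0.25762) + 2·e^(−1.9064) + 6·e^(−2.1296) = 3.8644 + 0.29723 + 0.71331 = 4.8749.
⟨E⟩ = Σ EᵢPᵢ = 0.025762 eV.
S/k_B = ln Z + ⟨E⟩/kT = ln(4.8749) + 0.025762/0.040758 = 1.5841 + 0.63207 = 2.22.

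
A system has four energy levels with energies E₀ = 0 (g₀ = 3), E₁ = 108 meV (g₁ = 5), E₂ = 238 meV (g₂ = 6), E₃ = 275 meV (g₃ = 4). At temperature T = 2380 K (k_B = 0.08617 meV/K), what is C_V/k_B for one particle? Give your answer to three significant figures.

0.254

k_BT = 0.08617 × 2380 K = 205.08 meV.
Eᵢ/kT = 0, 0.52662, 1.1605, 1.3409.
Z = Σ gᵢe^(−Eᵢ/kT) = 3·e^(−0) + 5·e^(−0.52662) + 6·e^(−1.1605) + 4·e^(−1.3409) = 3.0000 + 2.9530 + 1.8800 + 1.0464 = 8.8794.
⟨E⟩ = 118.72 meV, ⟨E²⟩ = 24784 meV².
C_V/k_B = (⟨E²⟩ − ⟨E⟩²)/(kT)² = (24784 − 14094)/42058 = 0.254.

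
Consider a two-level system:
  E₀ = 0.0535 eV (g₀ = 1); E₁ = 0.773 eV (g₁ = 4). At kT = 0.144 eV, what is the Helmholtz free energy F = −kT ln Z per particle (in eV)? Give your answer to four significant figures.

Eᵢ/kT = 0.371528, 5.36806.
Z = Σ gᵢe^(−Eᵢ/kT) = 1·e^(−0.371528) + 4·e^(−5.36806) = 0.689680 + 0.0186527 = 0.708333.
F = −kT ln Z = −0.144 × ln(0.708333) = −0.144 × -0.344841 = 0.04966 eV.

0.04966 eV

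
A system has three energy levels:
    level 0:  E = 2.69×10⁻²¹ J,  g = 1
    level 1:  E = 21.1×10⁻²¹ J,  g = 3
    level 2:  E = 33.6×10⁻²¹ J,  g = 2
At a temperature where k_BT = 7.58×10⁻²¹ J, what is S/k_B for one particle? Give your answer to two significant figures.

Eᵢ/kT = 0.3549, 2.784, 4.433.
Z = Σ gᵢe^(−Eᵢ/kT) = 1·e^(−0.3549) + 3·e^(−2.784) + 2·e^(−4.433) = 0.7012 + 0.1854 + 0.02376 = 0.9104.
⟨E⟩ = Σ EᵢPᵢ = 7.246 ×10⁻²¹ J.
S/k_B = ln Z + ⟨E⟩/kT = ln(0.9104) + 7.246/7.58 = -0.09387 + 0.9559 = 0.86.

0.86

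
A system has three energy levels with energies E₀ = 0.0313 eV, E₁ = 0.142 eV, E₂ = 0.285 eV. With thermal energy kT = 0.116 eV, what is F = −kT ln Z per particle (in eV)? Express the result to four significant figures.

-0.01553 eV

Eᵢ/kT = 0.269828, 1.22414, 2.45690.
Z = Σ e^(−Eᵢ/kT) = e^(−0.269828) + e^(−1.22414) + e^(−2.45690) = 0.763511 + 0.294010 + 0.0857002 = 1.14322.
F = −kT ln Z = −0.116 × ln(1.14322) = −0.116 × 0.133849 = -0.01553 eV.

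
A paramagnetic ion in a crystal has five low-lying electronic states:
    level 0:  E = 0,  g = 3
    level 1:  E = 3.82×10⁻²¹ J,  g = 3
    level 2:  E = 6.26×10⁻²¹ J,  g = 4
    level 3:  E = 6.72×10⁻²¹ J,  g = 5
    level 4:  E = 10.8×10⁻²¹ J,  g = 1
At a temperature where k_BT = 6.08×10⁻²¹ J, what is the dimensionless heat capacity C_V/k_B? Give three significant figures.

0.255

Eᵢ/kT = 0, 0.62829, 1.0296, 1.1053, 1.7763.
Z = Σ gᵢe^(−Eᵢ/kT) = 3·e^(−0) + 3·e^(−0.62829) + 4·e^(−1.0296) + 5·e^(−1.1053) + 1·e^(−1.7763) = 3.0000 + 1.6005 + 1.4286 + 1.6556 + 0.16926 = 7.8540.
⟨E⟩ = 3.5664, ⟨E²⟩ = 22.135.
C_V/k_B = (⟨E²⟩ − ⟨E⟩²)/(kT)² = (22.135 − 12.719)/36.966 = 0.255.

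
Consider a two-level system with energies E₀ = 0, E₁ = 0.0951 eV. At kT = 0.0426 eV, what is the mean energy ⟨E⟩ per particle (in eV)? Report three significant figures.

0.00921 eV

Eᵢ/kT = 0, 2.2324.
Z = Σ e^(−Eᵢ/kT) = e^(−0) + e^(−2.2324) = 1.0000 + 0.10727 = 1.1073.
⟨E⟩ = Σ Eᵢ e^(−Eᵢ/kT) / Z = (0·1.0000 + 0.0951·0.10727) / 1.1073 = 0.00921 eV.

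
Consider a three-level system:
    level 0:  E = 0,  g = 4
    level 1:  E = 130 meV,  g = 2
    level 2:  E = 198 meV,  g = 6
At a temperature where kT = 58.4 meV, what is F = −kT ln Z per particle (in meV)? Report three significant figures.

Eᵢ/kT = 0, 2.2260, 3.3904.
Z = Σ gᵢe^(−Eᵢ/kT) = 4·e^(−0) + 2·e^(−2.2260) + 6·e^(−3.3904) = 4.0000 + 0.21592 + 0.20217 = 4.4181.
F = −kT ln Z = −58.4 × ln(4.4181) = −58.4 × 1.4857 = -86.8 meV.

-86.8 meV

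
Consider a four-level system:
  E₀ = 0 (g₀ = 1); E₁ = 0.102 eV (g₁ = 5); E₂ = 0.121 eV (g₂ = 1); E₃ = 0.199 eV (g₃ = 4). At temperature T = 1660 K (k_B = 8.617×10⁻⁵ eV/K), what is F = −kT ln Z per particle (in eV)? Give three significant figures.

k_BT = 8.617×10⁻⁵ × 1660 K = 0.14304 eV.
Eᵢ/kT = 0, 0.71309, 0.84592, 1.3912.
Z = Σ gᵢe^(−Eᵢ/kT) = 1·e^(−0) + 5·e^(−0.71309) + 1·e^(−0.84592) + 4·e^(−1.3912) = 1.0000 + 2.4506 + 0.42916 + 0.99511 = 4.8749.
F = −kT ln Z = −0.14304 × ln(4.8749) = −0.14304 × 1.5841 = -0.227 eV.

-0.227 eV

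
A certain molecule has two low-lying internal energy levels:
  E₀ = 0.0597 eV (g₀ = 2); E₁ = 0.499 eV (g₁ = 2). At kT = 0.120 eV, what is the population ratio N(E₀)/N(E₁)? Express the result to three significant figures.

n₀/n₁ = (g₀/g₁) exp[−(E₀−E₁)/kT] = (2/2) × exp(−(-0.4393 eV)/(0.120 eV)) = (2/2) × exp(3.6608) = 38.9.

38.9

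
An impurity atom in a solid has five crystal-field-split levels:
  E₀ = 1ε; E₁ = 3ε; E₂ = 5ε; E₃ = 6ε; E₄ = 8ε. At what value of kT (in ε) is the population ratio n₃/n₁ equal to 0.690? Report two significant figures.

n₃/n₁ = exp[−(E₃−E₁)/kT] = 0.690.
⇒ (E₃−E₁)/kT = ln(1/0.690) = ln(1.449) = 0.3709.
kT = 3ε / 0.3709 = 8.1 ε.

8.1 ε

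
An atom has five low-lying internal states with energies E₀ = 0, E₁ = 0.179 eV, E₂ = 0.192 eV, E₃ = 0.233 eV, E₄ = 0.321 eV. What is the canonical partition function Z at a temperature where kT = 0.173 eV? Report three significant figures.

Eᵢ/kT = 0, 1.0347, 1.1098, 1.3468, 1.8555.
Z = Σ e^(−Eᵢ/kT) = e^(−0) + e^(−1.0347) + e^(−1.1098) + e^(−1.3468) + e^(−1.8555) = 1.0000 + 0.35533 + 0.32962 + 0.26007 + 0.15637 = 2.1014.

Z = 2.10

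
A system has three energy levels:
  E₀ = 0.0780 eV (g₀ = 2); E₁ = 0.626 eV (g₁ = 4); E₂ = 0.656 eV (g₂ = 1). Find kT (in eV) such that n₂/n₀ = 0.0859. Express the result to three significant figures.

0.328 eV

n₂/n₀ = (g₂/g₀) exp[−(E₂−E₀)/kT] = 0.0859.
⇒ (E₂−E₀)/kT = ln((1/2)/0.0859) = ln(5.8207) = 1.7614.
kT = 0.5780 eV / 1.7614 = 0.328 eV.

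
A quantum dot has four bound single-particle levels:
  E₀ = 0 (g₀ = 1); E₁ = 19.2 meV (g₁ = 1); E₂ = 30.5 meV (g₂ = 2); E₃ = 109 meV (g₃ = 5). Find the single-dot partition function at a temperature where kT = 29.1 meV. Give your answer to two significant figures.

Z = 2.3

Eᵢ/kT = 0, 0.6598, 1.048, 3.746.
Z = Σ gᵢe^(−Eᵢ/kT) = 1·e^(−0) + 1·e^(−0.6598) + 2·e^(−1.048) + 5·e^(−3.746) = 1.000 + 0.5170 + 0.7013 + 0.1181 = 2.336.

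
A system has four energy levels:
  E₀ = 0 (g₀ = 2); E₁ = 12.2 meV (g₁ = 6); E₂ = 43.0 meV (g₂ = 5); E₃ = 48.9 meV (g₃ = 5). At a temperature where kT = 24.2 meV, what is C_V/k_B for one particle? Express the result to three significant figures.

0.454

Eᵢ/kT = 0, 0.50413, 1.7769, 2.0207.
Z = Σ gᵢe^(−Eᵢ/kT) = 2·e^(−0) + 6·e^(−0.50413) + 5·e^(−1.7769) + 5·e^(−2.0207) = 2.0000 + 3.6242 + 0.84581 + 0.66281 = 7.1328.
⟨E⟩ = 15.842 meV, ⟨E²⟩ = 517.08 meV².
C_V/k_B = (⟨E²⟩ − ⟨E⟩²)/(kT)² = (517.08 − 250.97)/585.64 = 0.454.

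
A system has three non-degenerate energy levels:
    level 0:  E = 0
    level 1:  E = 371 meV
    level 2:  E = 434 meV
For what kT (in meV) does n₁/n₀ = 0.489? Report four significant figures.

n₁/n₀ = exp[−(E₁−E₀)/kT] = 0.489.
⇒ (E₁−E₀)/kT = ln(1/0.489) = ln(2.04499) = 0.715393.
kT = 371 meV / 0.715393 = 518.6 meV.

518.6 meV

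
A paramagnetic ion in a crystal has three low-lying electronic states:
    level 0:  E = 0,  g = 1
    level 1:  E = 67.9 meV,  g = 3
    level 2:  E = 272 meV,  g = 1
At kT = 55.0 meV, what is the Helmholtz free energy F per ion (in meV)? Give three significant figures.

-34.7 meV

Eᵢ/kT = 0, 1.2345, 4.9455.
Z = Σ gᵢe^(−Eᵢ/kT) = 1·e^(−0) + 3·e^(−1.2345) + 1·e^(−4.9455) = 1.0000 + 0.87294 + 0.0071154 = 1.8801.
F = −kT ln Z = −55.0 × ln(1.8801) = −55.0 × 0.63132 = -34.7 meV.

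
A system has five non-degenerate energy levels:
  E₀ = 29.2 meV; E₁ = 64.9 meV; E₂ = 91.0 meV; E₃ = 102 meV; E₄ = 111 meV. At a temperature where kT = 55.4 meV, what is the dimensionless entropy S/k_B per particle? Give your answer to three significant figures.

Eᵢ/kT = 0.52708, 1.1715, 1.6426, 1.8412, 2.0036.
Z = Σ e^(−Eᵢ/kT) = e^(−0.52708) + e^(−1.1715) + e^(−1.6426) + e^(−1.8412) + e^(−2.0036) = 0.59033 + 0.30990 + 0.19348 + 0.15863 + 0.13485 = 1.3872.
⟨E⟩ = Σ EᵢPᵢ = 62.071 meV.
S/k_B = ln Z + ⟨E⟩/kT = ln(1.3872) + 62.071/55.4 = 0.32729 + 1.1204 = 1.45.

1.45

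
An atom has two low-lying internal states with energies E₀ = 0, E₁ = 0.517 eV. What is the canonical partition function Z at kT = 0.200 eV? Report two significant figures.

Eᵢ/kT = 0, 2.585.
Z = Σ e^(−Eᵢ/kT) = e^(−0) + e^(−2.585) = 1.000 + 0.07540 = 1.075.

Z = 1.1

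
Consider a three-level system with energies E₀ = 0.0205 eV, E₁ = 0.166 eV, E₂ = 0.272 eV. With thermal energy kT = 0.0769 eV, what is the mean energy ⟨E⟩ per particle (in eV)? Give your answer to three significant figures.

0.0470 eV

Eᵢ/kT = 0.26658, 2.1586, 3.5371.
Z = Σ e^(−Eᵢ/kT) = e^(−0.26658) + e^(−2.1586) + e^(−3.5371) = 0.76599 + 0.11549 + 0.029098 = 0.91058.
⟨E⟩ = Σ Eᵢ e^(−Eᵢ/kT) / Z = (0.0205·0.76599 + 0.166·0.11549 + 0.272·0.029098) / 0.91058 = 0.0470 eV.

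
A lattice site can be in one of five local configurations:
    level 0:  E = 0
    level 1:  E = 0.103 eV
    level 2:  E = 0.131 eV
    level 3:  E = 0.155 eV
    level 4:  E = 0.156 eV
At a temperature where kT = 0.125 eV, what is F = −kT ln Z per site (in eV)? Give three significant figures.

-0.108 eV

Eᵢ/kT = 0, 0.82400, 1.0480, 1.2400, 1.2480.
Z = Σ e^(−Eᵢ/kT) = e^(−0) + e^(−0.82400) + e^(−1.0480) + e^(−1.2400) + e^(−1.2480) = 1.0000 + 0.43867 + 0.35064 + 0.28938 + 0.28708 = 2.3658.
F = −kT ln Z = −0.125 × ln(2.3658) = −0.125 × 0.86112 = -0.108 eV.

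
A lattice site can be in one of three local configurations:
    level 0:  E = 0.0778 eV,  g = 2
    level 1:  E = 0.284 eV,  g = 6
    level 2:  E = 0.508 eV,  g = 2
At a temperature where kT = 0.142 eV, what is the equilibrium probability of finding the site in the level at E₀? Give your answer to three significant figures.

0.571

Eᵢ/kT = 0.54789, 2.0000, 3.5775.
Z = Σ gᵢe^(−Eᵢ/kT) = 2·e^(−0.54789) + 6·e^(−2.0000) + 2·e^(−3.5775) = 1.1563 + 0.81201 + 0.055891 = 2.0242.
P₀ = g₀ e^(−E₀/kT) / Z = 1.1563/2.0242 = 0.571.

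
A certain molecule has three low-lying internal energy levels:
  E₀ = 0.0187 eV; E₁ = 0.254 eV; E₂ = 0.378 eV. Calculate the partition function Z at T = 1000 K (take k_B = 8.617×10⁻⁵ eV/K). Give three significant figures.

k_BT = 8.617×10⁻⁵ × 1000 K = 0.086170 eV.
Eᵢ/kT = 0.21701, 2.9477, 4.3867.
Z = Σ e^(−Eᵢ/kT) = e^(−0.21701) + e^(−2.9477) + e^(−4.3867) = 0.80492 + 0.052460 + 0.012442 = 0.86982.

Z = 0.870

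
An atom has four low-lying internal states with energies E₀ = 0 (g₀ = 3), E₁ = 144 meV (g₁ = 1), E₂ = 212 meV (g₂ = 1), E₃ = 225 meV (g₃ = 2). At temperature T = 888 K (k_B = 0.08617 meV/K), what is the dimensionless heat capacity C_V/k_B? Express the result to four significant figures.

0.5285

k_BT = 0.08617 × 888 K = 76.5190 meV.
Eᵢ/kT = 0, 1.88189, 2.77055, 2.94045.
Z = Σ gᵢe^(−Eᵢ/kT) = 3·e^(−0) + 1·e^(−1.88189) + 1·e^(−2.77055) + 2·e^(−2.94045) = 3.00000 + 0.152302 + 0.0626276 + 0.105684 = 3.32061.
⟨E⟩ = 17.7640 meV, ⟨E²⟩ = 3409.95 meV².
C_V/k_B = (⟨E²⟩ − ⟨E⟩²)/(kT)² = (3409.95 − 315.560)/5855.16 = 0.5285.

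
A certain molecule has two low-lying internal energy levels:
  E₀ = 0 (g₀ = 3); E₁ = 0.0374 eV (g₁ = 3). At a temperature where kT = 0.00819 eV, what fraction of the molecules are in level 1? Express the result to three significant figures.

Eᵢ/kT = 0, 4.5665.
Z = Σ gᵢe^(−Eᵢ/kT) = 3·e^(−0) + 3·e^(−4.5665) = 3.0000 + 0.031183 = 3.0312.
P₁ = g₁ e^(−E₁/kT) / Z = 0.031183/3.0312 = 0.0103.

0.0103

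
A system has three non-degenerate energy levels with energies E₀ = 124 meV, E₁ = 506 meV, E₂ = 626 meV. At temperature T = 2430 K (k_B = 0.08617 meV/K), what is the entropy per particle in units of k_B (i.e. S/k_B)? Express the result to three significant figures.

k_BT = 0.08617 × 2430 K = 209.39 meV.
Eᵢ/kT = 0.59220, 2.4165, 2.9896.
Z = Σ e^(−Eᵢ/kT) = e^(−0.59220) + e^(−2.4165) + e^(−2.9896) = 0.55311 + 0.089233 + 0.050308 = 0.69265.
⟨E⟩ = Σ EᵢPᵢ = 209.67 meV.
S/k_B = ln Z + ⟨E⟩/kT = ln(0.69265) + 209.67/209.39 = -0.36723 + 1.0013 = 0.634.

0.634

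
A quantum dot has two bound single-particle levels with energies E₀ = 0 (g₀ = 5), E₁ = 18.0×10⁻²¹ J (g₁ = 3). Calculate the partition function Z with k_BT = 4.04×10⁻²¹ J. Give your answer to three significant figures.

Z = 5.03

Eᵢ/kT = 0, 4.4554.
Z = Σ gᵢe^(−Eᵢ/kT) = 5·e^(−0) + 3·e^(−4.4554) = 5.0000 + 0.034847 = 5.0348.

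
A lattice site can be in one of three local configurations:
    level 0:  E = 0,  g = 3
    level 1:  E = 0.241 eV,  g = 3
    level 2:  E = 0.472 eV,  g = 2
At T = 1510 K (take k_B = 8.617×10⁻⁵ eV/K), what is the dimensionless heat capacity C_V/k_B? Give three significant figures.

0.565

k_BT = 8.617×10⁻⁵ × 1510 K = 0.13012 eV.
Eᵢ/kT = 0, 1.8521, 3.6274.
Z = Σ gᵢe^(−Eᵢ/kT) = 3·e^(−0) + 3·e^(−1.8521) + 2·e^(−3.6274) = 3.0000 + 0.47072 + 0.053170 = 3.5239.
⟨E⟩ = 0.039314 eV, ⟨E²⟩ = 0.011120 eV².
C_V/k_B = (⟨E²⟩ − ⟨E⟩²)/(kT)² = (0.011120 − 0.0015456)/0.016931 = 0.565.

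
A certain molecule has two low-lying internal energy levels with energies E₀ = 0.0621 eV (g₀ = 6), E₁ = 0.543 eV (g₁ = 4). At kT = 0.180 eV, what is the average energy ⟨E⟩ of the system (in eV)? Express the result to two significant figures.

Eᵢ/kT = 0.3450, 3.017.
Z = Σ gᵢe^(−Eᵢ/kT) = 6·e^(−0.3450) + 4·e^(−3.017) = 4.249 + 0.1958 = 4.445.
⟨E⟩ = Σ Eᵢ gᵢe^(−Eᵢ/kT) / Z = (0.0621·4.249 + 0.543·0.1958) / 4.445 = 0.083 eV.

0.083 eV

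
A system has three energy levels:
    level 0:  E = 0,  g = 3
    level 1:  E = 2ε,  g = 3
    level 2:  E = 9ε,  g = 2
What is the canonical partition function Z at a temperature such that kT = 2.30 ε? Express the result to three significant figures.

Eᵢ/kT = 0, 0.86957, 3.9130.
Z = Σ gᵢe^(−Eᵢ/kT) = 3·e^(−0) + 3·e^(−0.86957) + 2·e^(−3.9130) = 3.0000 + 1.2574 + 0.039961 = 4.2974.

Z = 4.30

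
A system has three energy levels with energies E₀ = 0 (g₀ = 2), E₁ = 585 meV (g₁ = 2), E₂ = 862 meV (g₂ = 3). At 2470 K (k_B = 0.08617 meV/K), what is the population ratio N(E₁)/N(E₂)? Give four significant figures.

2.450

k_BT = 0.08617 × 2470 K = 212.840 meV.
n₁/n₂ = (g₁/g₂) exp[−(E₁−E₂)/kT] = (2/3) × exp(−(-277 meV)/(212.840 meV)) = (2/3) × exp(1.30145) = 2.450.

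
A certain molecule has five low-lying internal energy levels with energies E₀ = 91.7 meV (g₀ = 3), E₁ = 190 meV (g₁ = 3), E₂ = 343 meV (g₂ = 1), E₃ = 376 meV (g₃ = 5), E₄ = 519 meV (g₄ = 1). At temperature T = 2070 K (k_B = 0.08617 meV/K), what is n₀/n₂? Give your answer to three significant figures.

12.3

k_BT = 0.08617 × 2070 K = 178.37 meV.
n₀/n₂ = (g₀/g₂) exp[−(E₀−E₂)/kT] = (3/1) × exp(−(-251.3 meV)/(178.37 meV)) = (3/1) × exp(1.4089) = 12.3.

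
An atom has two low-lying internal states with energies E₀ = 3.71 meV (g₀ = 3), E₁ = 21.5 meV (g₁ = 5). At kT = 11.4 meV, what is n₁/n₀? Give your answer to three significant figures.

0.350

n₁/n₀ = (g₁/g₀) exp[−(E₁−E₀)/kT] = (5/3) × exp(−(17.79 meV)/(11.4 meV)) = (5/3) × exp(-1.5605) = 0.350.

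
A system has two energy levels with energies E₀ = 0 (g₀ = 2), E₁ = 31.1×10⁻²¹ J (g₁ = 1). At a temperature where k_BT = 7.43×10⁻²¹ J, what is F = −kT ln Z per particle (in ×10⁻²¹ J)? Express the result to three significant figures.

-5.21 ×10⁻²¹ J

Eᵢ/kT = 0, 4.1857.
Z = Σ gᵢe^(−Eᵢ/kT) = 2·e^(−0) + 1·e^(−4.1857) = 2.0000 + 0.015212 = 2.0152.
F = −kT ln Z = −7.43 × ln(2.0152) = −7.43 × 0.70072 = -5.21 ×10⁻²¹ J.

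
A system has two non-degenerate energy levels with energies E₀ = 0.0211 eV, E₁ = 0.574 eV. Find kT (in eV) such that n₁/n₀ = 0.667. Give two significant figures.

1.4 eV

n₁/n₀ = exp[−(E₁−E₀)/kT] = 0.667.
⇒ (E₁−E₀)/kT = ln(1/0.667) = ln(1.499) = 0.4048.
kT = 0.5529 eV / 0.4048 = 1.4 eV.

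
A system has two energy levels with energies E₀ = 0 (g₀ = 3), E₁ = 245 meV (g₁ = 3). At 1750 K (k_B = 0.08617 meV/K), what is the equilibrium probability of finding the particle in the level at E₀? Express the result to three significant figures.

k_BT = 0.08617 × 1750 K = 150.80 meV.
Eᵢ/kT = 0, 1.6247.
Z = Σ gᵢe^(−Eᵢ/kT) = 3·e^(−0) + 3·e^(−1.6247) = 3.0000 + 0.59091 = 3.5909.
P₀ = g₀ e^(−E₀/kT) / Z = 3.0000/3.5909 = 0.835.

0.835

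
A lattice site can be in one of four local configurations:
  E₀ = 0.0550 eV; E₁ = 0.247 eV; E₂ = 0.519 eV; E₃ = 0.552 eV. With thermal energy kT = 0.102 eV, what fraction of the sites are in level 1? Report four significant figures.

0.1301

Eᵢ/kT = 0.539216, 2.42157, 5.08824, 5.41176.
Z = Σ e^(−Eᵢ/kT) = e^(−0.539216) + e^(−2.42157) + e^(−5.08824) + e^(−5.41176) = 0.583205 + 0.0887821 + 0.00616887 + 0.00446378 = 0.682620.
P₁ = e^(−E₁/kT) / Z = 0.0887821/0.682620 = 0.1301.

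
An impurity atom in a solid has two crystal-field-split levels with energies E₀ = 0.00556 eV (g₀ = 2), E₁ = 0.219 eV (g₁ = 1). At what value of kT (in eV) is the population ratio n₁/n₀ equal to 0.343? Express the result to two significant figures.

n₁/n₀ = (g₁/g₀) exp[−(E₁−E₀)/kT] = 0.343.
⇒ (E₁−E₀)/kT = ln((1/2)/0.343) = ln(1.458) = 0.3771.
kT = 0.21344 eV / 0.3771 = 0.57 eV.

0.57 eV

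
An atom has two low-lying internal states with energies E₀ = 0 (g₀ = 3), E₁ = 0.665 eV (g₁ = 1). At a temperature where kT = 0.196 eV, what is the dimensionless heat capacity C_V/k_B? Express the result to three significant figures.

0.126

Eᵢ/kT = 0, 3.3929.
Z = Σ gᵢe^(−Eᵢ/kT) = 3·e^(−0) + 1·e^(−3.3929) = 3.0000 + 0.033611 = 3.0336.
⟨E⟩ = 0.0073679 eV, ⟨E²⟩ = 0.0048997 eV².
C_V/k_B = (⟨E²⟩ − ⟨E⟩²)/(kT)² = (0.0048997 − 0.000054286)/0.038416 = 0.126.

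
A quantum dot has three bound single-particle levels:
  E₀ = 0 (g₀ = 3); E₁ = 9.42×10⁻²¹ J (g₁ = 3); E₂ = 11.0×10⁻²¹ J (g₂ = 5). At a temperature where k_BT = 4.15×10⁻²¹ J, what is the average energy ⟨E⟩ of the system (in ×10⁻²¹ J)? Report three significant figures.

Eᵢ/kT = 0, 2.2699, 2.6506.
Z = Σ gᵢe^(−Eᵢ/kT) = 3·e^(−0) + 3·e^(−2.2699) + 5·e^(−2.6506) = 3.0000 + 0.30997 + 0.35304 = 3.6630.
⟨E⟩ = Σ Eᵢ gᵢe^(−Eᵢ/kT) / Z = (0·3.0000 + 9.42·0.30997 + 11.0·0.35304) / 3.6630 = 1.86 ×10⁻²¹ J.

1.86 ×10⁻²¹ J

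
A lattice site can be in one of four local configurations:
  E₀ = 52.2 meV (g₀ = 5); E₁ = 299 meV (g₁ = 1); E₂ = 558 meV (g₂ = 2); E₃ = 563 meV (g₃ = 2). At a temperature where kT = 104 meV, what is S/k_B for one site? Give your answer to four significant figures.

1.706

Eᵢ/kT = 0.501923, 2.87500, 5.36538, 5.41346.
Z = Σ gᵢe^(−Eᵢ/kT) = 5·e^(−0.501923) + 1·e^(−2.87500) + 2·e^(−5.36538) + 2·e^(−5.41346) = 3.02683 + 0.0564161 + 0.00935137 + 0.00891239 = 3.10151.
⟨E⟩ = Σ EᵢPᵢ = 59.6821 meV.
S/k_B = ln Z + ⟨E⟩/kT = ln(3.10151) + 59.6821/104 = 1.13189 + 0.573866 = 1.706.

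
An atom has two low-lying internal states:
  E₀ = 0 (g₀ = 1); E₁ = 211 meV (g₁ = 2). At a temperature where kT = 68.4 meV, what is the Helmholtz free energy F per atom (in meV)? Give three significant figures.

Eᵢ/kT = 0, 3.0848.
Z = Σ gᵢe^(−Eᵢ/kT) = 1·e^(−0) + 2·e^(−3.0848) = 1.0000 + 0.091478 = 1.0915.
F = −kT ln Z = −68.4 × ln(1.0915) = −68.4 × 0.087553 = -5.99 meV.

-5.99 meV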